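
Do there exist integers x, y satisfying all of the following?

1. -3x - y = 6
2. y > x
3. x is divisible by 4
Yes

Take x = -4, y = 6. Substituting into each constraint:
  (1) -3(-4) + (-6) = 6 ✓
  (2) 6 > -4 ✓
  (3) -4 = 4 × -1, remainder 0 ✓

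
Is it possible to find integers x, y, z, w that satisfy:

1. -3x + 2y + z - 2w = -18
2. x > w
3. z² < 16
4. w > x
No

A contradictory subset is {x > w, w > x}. No integer assignment can satisfy these jointly:

  - x > w: bounds one variable relative to another variable
  - w > x: bounds one variable relative to another variable

Direct contradiction: x > w and w > x cannot both hold.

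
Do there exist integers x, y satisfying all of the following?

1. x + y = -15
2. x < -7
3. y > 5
Yes

Take x = -21, y = 6. Substituting into each constraint:
  (1) (-21) + 6 = -15 ✓
  (2) -21 < -7 ✓
  (3) 6 > 5 ✓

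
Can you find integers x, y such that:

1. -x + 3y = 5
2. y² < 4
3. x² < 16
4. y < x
No

A contradictory subset is {-x + 3y = 5, y² < 4, y < x}. No integer assignment can satisfy these jointly:

  - -x + 3y = 5: is a linear equation tying the variables together
  - y² < 4: restricts y to |y| ≤ 1
  - y < x: bounds one variable relative to another variable

Propagating the comparison: x > y and y ≥ -1 give x ≥ 0. Range argument: with x ∈ [0, ∞], y ∈ [-1, 1], the left side of the equation is at most 3, but the right side is 5 > 3. No integer solution exists.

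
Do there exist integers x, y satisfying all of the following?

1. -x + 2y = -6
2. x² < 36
Yes

Take x = 0, y = -3. Substituting into each constraint:
  (1) 0 + 2(-3) = -6 ✓
  (2) x² = (0)² = 0, and 0 < 36 ✓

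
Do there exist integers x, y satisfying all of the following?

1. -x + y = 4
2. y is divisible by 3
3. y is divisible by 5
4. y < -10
Yes

Take x = -19, y = -15. Substituting into each constraint:
  (1) 19 + (-15) = 4 ✓
  (2) -15 = 3 × -5, remainder 0 ✓
  (3) -15 = 5 × -3, remainder 0 ✓
  (4) -15 < -10 ✓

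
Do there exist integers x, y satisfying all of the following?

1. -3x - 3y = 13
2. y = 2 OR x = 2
No

Even the single constraint (-3x - 3y = 13) is infeasible over the integers.

  - -3x - 3y = 13: every term on the left is divisible by 3, so the LHS ≡ 0 (mod 3), but the RHS 13 is not — no integer solution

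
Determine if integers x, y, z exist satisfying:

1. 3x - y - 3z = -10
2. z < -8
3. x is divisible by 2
Yes

Take x = 0, y = 37, z = -9. Substituting into each constraint:
  (1) 3(0) + (-37) - 3(-9) = -10 ✓
  (2) -9 < -8 ✓
  (3) 0 = 2 × 0, remainder 0 ✓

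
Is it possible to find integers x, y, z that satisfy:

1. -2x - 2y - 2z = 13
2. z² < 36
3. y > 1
No

Even the single constraint (-2x - 2y - 2z = 13) is infeasible over the integers.

  - -2x - 2y - 2z = 13: every term on the left is divisible by 2, so the LHS ≡ 0 (mod 2), but the RHS 13 is not — no integer solution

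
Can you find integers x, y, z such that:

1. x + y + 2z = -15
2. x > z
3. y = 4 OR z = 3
Yes

Take x = -5, y = 4, z = -7. Substituting into each constraint:
  (1) (-5) + 4 + 2(-7) = -15 ✓
  (2) -5 > -7 ✓
  (3) y = 4, target 4 ✓ (first branch holds)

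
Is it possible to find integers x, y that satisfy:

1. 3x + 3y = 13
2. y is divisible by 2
No

Even the single constraint (3x + 3y = 13) is infeasible over the integers.

  - 3x + 3y = 13: every term on the left is divisible by 3, so the LHS ≡ 0 (mod 3), but the RHS 13 is not — no integer solution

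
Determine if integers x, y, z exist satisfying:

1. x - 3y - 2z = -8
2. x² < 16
Yes

Take x = 0, y = 0, z = 4. Substituting into each constraint:
  (1) 0 - 3(0) - 2(4) = -8 ✓
  (2) x² = (0)² = 0, and 0 < 16 ✓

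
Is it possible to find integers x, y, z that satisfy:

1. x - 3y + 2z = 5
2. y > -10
Yes

Take x = 0, y = 1, z = 4. Substituting into each constraint:
  (1) 0 - 3(1) + 2(4) = 5 ✓
  (2) 1 > -10 ✓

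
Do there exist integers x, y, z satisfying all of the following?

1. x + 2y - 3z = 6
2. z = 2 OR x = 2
Yes

Take x = 2, y = 2, z = 0. Substituting into each constraint:
  (1) 2 + 2(2) - 3(0) = 6 ✓
  (2) x = 2, target 2 ✓ (second branch holds)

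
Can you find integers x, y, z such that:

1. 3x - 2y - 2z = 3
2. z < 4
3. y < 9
Yes

Take x = 1, y = 0, z = 0. Substituting into each constraint:
  (1) 3(1) - 2(0) - 2(0) = 3 ✓
  (2) 0 < 4 ✓
  (3) 0 < 9 ✓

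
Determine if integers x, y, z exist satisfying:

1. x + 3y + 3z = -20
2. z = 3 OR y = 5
Yes

Take x = -29, y = 0, z = 3. Substituting into each constraint:
  (1) (-29) + 3(0) + 3(3) = -20 ✓
  (2) z = 3, target 3 ✓ (first branch holds)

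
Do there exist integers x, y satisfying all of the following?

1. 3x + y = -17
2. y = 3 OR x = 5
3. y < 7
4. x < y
No

A contradictory subset is {3x + y = -17, y = 3 OR x = 5, x < y}. No integer assignment can satisfy these jointly:

  - 3x + y = -17: is a linear equation tying the variables together
  - y = 3 OR x = 5: forces a choice: either y = 3 or x = 5
  - x < y: bounds one variable relative to another variable

Split on the disjunction (y = 3 OR x = 5):
  • If y = 3: with y = 3, every remaining term of the linear equation is divisible by 3, so the left side is ≡ 0 (mod 3); but the right side -20 ≡ 1 (mod 3). No integers can satisfy it.
  • If x = 5: the equation forces y = -32, giving (x, y) = (5, -32), which violates y > x.
Both branches are infeasible, so the system has no integer solution.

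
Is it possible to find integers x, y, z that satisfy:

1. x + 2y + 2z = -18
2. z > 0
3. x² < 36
Yes

Take x = 0, y = -10, z = 1. Substituting into each constraint:
  (1) 0 + 2(-10) + 2(1) = -18 ✓
  (2) 1 > 0 ✓
  (3) x² = (0)² = 0, and 0 < 36 ✓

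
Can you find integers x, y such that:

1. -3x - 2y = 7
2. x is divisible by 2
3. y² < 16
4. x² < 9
No

A contradictory subset is {-3x - 2y = 7, x is divisible by 2}. No integer assignment can satisfy these jointly:

  - -3x - 2y = 7: is a linear equation tying the variables together
  - x is divisible by 2: restricts x to multiples of 2

Modular obstruction: writing x = 2x', every remaining term of the linear equation is divisible by 2, so the left side is ≡ 0 (mod 2); but the right side 7 ≡ 1 (mod 2). No integers can satisfy it.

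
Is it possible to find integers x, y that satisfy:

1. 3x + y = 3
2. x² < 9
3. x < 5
Yes

Take x = 0, y = 3. Substituting into each constraint:
  (1) 3(0) + 3 = 3 ✓
  (2) x² = (0)² = 0, and 0 < 9 ✓
  (3) 0 < 5 ✓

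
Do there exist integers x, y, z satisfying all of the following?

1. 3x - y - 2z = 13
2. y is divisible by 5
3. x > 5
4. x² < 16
No

A contradictory subset is {x > 5, x² < 16}. No integer assignment can satisfy these jointly:

  - x > 5: bounds one variable relative to a constant
  - x² < 16: restricts x to |x| ≤ 3

Direct contradiction: the bounds on x require x ≥ 6 and x ≤ 3 simultaneously, which is empty.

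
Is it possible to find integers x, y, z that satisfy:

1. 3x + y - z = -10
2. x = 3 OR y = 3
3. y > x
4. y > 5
Yes

Take x = 3, y = 6, z = 25. Substituting into each constraint:
  (1) 3(3) + 6 + (-25) = -10 ✓
  (2) x = 3, target 3 ✓ (first branch holds)
  (3) 6 > 3 ✓
  (4) 6 > 5 ✓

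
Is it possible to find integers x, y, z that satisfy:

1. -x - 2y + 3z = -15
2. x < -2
Yes

Take x = -3, y = 9, z = 0. Substituting into each constraint:
  (1) 3 - 2(9) + 3(0) = -15 ✓
  (2) -3 < -2 ✓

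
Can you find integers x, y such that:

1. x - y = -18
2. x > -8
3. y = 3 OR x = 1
Yes

Take x = 1, y = 19. Substituting into each constraint:
  (1) 1 + (-19) = -18 ✓
  (2) 1 > -8 ✓
  (3) x = 1, target 1 ✓ (second branch holds)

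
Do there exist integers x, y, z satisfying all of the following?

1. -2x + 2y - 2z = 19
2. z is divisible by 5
No

Even the single constraint (-2x + 2y - 2z = 19) is infeasible over the integers.

  - -2x + 2y - 2z = 19: every term on the left is divisible by 2, so the LHS ≡ 0 (mod 2), but the RHS 19 is not — no integer solution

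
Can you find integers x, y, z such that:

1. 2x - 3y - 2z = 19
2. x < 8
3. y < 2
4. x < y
Yes

Take x = 0, y = 1, z = -11. Substituting into each constraint:
  (1) 2(0) - 3(1) - 2(-11) = 19 ✓
  (2) 0 < 8 ✓
  (3) 1 < 2 ✓
  (4) 0 < 1 ✓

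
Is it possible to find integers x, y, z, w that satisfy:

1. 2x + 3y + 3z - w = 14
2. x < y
Yes

Take x = -1, y = 0, z = 0, w = -16. Substituting into each constraint:
  (1) 2(-1) + 3(0) + 3(0) + 16 = 14 ✓
  (2) -1 < 0 ✓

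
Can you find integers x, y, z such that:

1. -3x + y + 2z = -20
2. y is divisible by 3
Yes

Take x = 8, y = 0, z = 2. Substituting into each constraint:
  (1) -3(8) + 0 + 2(2) = -20 ✓
  (2) 0 = 3 × 0, remainder 0 ✓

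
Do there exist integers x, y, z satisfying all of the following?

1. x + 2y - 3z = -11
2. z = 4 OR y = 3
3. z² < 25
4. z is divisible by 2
Yes

Take x = 1, y = 0, z = 4. Substituting into each constraint:
  (1) 1 + 2(0) - 3(4) = -11 ✓
  (2) z = 4, target 4 ✓ (first branch holds)
  (3) z² = (4)² = 16, and 16 < 25 ✓
  (4) 4 = 2 × 2, remainder 0 ✓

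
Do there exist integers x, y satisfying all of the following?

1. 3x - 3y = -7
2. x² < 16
No

Even the single constraint (3x - 3y = -7) is infeasible over the integers.

  - 3x - 3y = -7: every term on the left is divisible by 3, so the LHS ≡ 0 (mod 3), but the RHS -7 is not — no integer solution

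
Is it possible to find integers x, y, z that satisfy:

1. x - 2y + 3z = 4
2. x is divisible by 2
Yes

Take x = 0, y = -2, z = 0. Substituting into each constraint:
  (1) 0 - 2(-2) + 3(0) = 4 ✓
  (2) 0 = 2 × 0, remainder 0 ✓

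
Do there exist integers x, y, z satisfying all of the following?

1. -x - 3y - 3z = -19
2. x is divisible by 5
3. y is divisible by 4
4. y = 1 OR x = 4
No

A contradictory subset is {x is divisible by 5, y is divisible by 4, y = 1 OR x = 4}. No integer assignment can satisfy these jointly:

  - x is divisible by 5: restricts x to multiples of 5
  - y is divisible by 4: restricts y to multiples of 4
  - y = 1 OR x = 4: forces a choice: either y = 1 or x = 4

Split on the disjunction (y = 1 OR x = 4):
  • If y = 1: this contradicts the divisibility constraint — 1 is not a multiple of 4.
  • If x = 4: this contradicts the divisibility constraint — 4 is not a multiple of 5.
Both branches are infeasible, so the system has no integer solution.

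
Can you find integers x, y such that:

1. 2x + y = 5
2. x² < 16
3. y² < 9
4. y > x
No

A contradictory subset is {2x + y = 5, y² < 9, y > x}. No integer assignment can satisfy these jointly:

  - 2x + y = 5: is a linear equation tying the variables together
  - y² < 9: restricts y to |y| ≤ 2
  - y > x: bounds one variable relative to another variable

Propagating the comparison: x < y and y ≤ 2 give x ≤ 1. Range argument: with x ∈ [−∞, 1], y ∈ [-2, 2], the left side of the equation is at most 4, but the right side is 5 > 4. No integer solution exists.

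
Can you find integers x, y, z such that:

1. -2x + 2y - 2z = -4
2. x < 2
Yes

Take x = 0, y = -2, z = 0. Substituting into each constraint:
  (1) -2(0) + 2(-2) - 2(0) = -4 ✓
  (2) 0 < 2 ✓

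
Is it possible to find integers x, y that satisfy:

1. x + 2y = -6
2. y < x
Yes

Take x = 0, y = -3. Substituting into each constraint:
  (1) 0 + 2(-3) = -6 ✓
  (2) -3 < 0 ✓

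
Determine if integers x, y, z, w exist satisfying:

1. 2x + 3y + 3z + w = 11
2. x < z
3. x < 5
Yes

Take x = 1, y = 1, z = 2, w = 0. Substituting into each constraint:
  (1) 2(1) + 3(1) + 3(2) + 0 = 11 ✓
  (2) 1 < 2 ✓
  (3) 1 < 5 ✓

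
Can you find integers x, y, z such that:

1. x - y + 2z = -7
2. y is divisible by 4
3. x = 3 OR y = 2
Yes

Take x = 3, y = 4, z = -3. Substituting into each constraint:
  (1) 3 + (-4) + 2(-3) = -7 ✓
  (2) 4 = 4 × 1, remainder 0 ✓
  (3) x = 3, target 3 ✓ (first branch holds)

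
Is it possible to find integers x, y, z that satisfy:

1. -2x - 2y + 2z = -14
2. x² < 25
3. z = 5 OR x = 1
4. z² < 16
Yes

Take x = 1, y = 5, z = -1. Substituting into each constraint:
  (1) -2(1) - 2(5) + 2(-1) = -14 ✓
  (2) x² = (1)² = 1, and 1 < 25 ✓
  (3) x = 1, target 1 ✓ (second branch holds)
  (4) z² = (-1)² = 1, and 1 < 16 ✓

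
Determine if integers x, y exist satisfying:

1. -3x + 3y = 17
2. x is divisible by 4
No

Even the single constraint (-3x + 3y = 17) is infeasible over the integers.

  - -3x + 3y = 17: every term on the left is divisible by 3, so the LHS ≡ 0 (mod 3), but the RHS 17 is not — no integer solution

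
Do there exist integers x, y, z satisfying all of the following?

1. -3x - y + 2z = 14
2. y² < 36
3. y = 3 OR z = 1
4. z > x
Yes

Take x = -15, y = 3, z = -14. Substituting into each constraint:
  (1) -3(-15) + (-3) + 2(-14) = 14 ✓
  (2) y² = (3)² = 9, and 9 < 36 ✓
  (3) y = 3, target 3 ✓ (first branch holds)
  (4) -14 > -15 ✓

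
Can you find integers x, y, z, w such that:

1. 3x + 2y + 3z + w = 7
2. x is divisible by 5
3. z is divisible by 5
Yes

Take x = 0, y = 0, z = 0, w = 7. Substituting into each constraint:
  (1) 3(0) + 2(0) + 3(0) + 7 = 7 ✓
  (2) 0 = 5 × 0, remainder 0 ✓
  (3) 0 = 5 × 0, remainder 0 ✓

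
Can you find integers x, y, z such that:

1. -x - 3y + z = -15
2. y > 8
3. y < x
Yes

Take x = 10, y = 9, z = 22. Substituting into each constraint:
  (1) (-10) - 3(9) + 22 = -15 ✓
  (2) 9 > 8 ✓
  (3) 9 < 10 ✓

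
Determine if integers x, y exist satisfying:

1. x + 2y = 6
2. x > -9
Yes

Take x = 0, y = 3. Substituting into each constraint:
  (1) 0 + 2(3) = 6 ✓
  (2) 0 > -9 ✓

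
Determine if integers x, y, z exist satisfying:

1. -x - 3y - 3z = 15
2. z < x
Yes

Take x = 0, y = -4, z = -1. Substituting into each constraint:
  (1) 0 - 3(-4) - 3(-1) = 15 ✓
  (2) -1 < 0 ✓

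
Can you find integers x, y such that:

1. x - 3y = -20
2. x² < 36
Yes

Take x = 1, y = 7. Substituting into each constraint:
  (1) 1 - 3(7) = -20 ✓
  (2) x² = (1)² = 1, and 1 < 36 ✓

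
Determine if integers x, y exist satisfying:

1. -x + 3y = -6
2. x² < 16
Yes

Take x = 0, y = -2. Substituting into each constraint:
  (1) 0 + 3(-2) = -6 ✓
  (2) x² = (0)² = 0, and 0 < 16 ✓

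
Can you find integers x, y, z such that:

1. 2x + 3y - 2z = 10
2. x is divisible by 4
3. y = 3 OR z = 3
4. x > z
Yes

Take x = 8, y = 0, z = 3. Substituting into each constraint:
  (1) 2(8) + 3(0) - 2(3) = 10 ✓
  (2) 8 = 4 × 2, remainder 0 ✓
  (3) z = 3, target 3 ✓ (second branch holds)
  (4) 8 > 3 ✓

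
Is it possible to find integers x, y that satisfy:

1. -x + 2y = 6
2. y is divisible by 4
Yes

Take x = -6, y = 0. Substituting into each constraint:
  (1) 6 + 2(0) = 6 ✓
  (2) 0 = 4 × 0, remainder 0 ✓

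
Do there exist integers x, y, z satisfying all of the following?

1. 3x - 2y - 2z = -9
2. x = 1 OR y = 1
Yes

Take x = -1, y = 1, z = 2. Substituting into each constraint:
  (1) 3(-1) - 2(1) - 2(2) = -9 ✓
  (2) y = 1, target 1 ✓ (second branch holds)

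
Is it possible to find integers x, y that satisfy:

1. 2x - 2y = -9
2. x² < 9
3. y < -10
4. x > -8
No

Even the single constraint (2x - 2y = -9) is infeasible over the integers.

  - 2x - 2y = -9: every term on the left is divisible by 2, so the LHS ≡ 0 (mod 2), but the RHS -9 is not — no integer solution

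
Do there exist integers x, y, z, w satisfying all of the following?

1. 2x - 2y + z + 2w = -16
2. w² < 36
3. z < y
Yes

Take x = 0, y = 15, z = 14, w = 0. Substituting into each constraint:
  (1) 2(0) - 2(15) + 14 + 2(0) = -16 ✓
  (2) w² = (0)² = 0, and 0 < 36 ✓
  (3) 14 < 15 ✓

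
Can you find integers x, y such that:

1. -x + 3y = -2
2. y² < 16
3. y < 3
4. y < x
Yes

Take x = 2, y = 0. Substituting into each constraint:
  (1) (-2) + 3(0) = -2 ✓
  (2) y² = (0)² = 0, and 0 < 16 ✓
  (3) 0 < 3 ✓
  (4) 0 < 2 ✓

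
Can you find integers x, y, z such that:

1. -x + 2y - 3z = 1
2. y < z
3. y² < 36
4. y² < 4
Yes

Take x = -4, y = 0, z = 1. Substituting into each constraint:
  (1) 4 + 2(0) - 3(1) = 1 ✓
  (2) 0 < 1 ✓
  (3) y² = (0)² = 0, and 0 < 36 ✓
  (4) y² = (0)² = 0, and 0 < 4 ✓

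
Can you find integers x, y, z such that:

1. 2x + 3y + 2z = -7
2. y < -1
Yes

Take x = 1, y = -3, z = 0. Substituting into each constraint:
  (1) 2(1) + 3(-3) + 2(0) = -7 ✓
  (2) -3 < -1 ✓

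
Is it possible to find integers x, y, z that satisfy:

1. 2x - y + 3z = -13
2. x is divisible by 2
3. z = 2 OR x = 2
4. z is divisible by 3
Yes

Take x = 2, y = 26, z = 3. Substituting into each constraint:
  (1) 2(2) + (-26) + 3(3) = -13 ✓
  (2) 2 = 2 × 1, remainder 0 ✓
  (3) x = 2, target 2 ✓ (second branch holds)
  (4) 3 = 3 × 1, remainder 0 ✓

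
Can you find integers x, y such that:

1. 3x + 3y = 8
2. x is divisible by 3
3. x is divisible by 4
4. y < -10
No

Even the single constraint (3x + 3y = 8) is infeasible over the integers.

  - 3x + 3y = 8: every term on the left is divisible by 3, so the LHS ≡ 0 (mod 3), but the RHS 8 is not — no integer solution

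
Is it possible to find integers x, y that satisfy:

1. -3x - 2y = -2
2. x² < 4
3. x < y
Yes

Take x = 0, y = 1. Substituting into each constraint:
  (1) -3(0) - 2(1) = -2 ✓
  (2) x² = (0)² = 0, and 0 < 4 ✓
  (3) 0 < 1 ✓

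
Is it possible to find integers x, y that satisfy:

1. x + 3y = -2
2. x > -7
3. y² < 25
Yes

Take x = 1, y = -1. Substituting into each constraint:
  (1) 1 + 3(-1) = -2 ✓
  (2) 1 > -7 ✓
  (3) y² = (-1)² = 1, and 1 < 25 ✓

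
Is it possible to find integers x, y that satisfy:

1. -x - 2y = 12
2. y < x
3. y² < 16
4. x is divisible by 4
No

A contradictory subset is {-x - 2y = 12, y < x, y² < 16}. No integer assignment can satisfy these jointly:

  - -x - 2y = 12: is a linear equation tying the variables together
  - y < x: bounds one variable relative to another variable
  - y² < 16: restricts y to |y| ≤ 3

Propagating the comparison: x > y and y ≥ -3 give x ≥ -2. Range argument: with x ∈ [-2, ∞], y ∈ [-3, 3], the left side of the equation is at most 8, but the right side is 12 > 8. No integer solution exists.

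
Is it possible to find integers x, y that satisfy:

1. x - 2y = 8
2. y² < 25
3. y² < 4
Yes

Take x = 8, y = 0. Substituting into each constraint:
  (1) 8 - 2(0) = 8 ✓
  (2) y² = (0)² = 0, and 0 < 25 ✓
  (3) y² = (0)² = 0, and 0 < 4 ✓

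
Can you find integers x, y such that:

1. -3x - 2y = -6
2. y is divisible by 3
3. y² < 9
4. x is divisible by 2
Yes

Take x = 2, y = 0. Substituting into each constraint:
  (1) -3(2) - 2(0) = -6 ✓
  (2) 0 = 3 × 0, remainder 0 ✓
  (3) y² = (0)² = 0, and 0 < 9 ✓
  (4) 2 = 2 × 1, remainder 0 ✓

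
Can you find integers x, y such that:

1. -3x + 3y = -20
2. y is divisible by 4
No

Even the single constraint (-3x + 3y = -20) is infeasible over the integers.

  - -3x + 3y = -20: every term on the left is divisible by 3, so the LHS ≡ 0 (mod 3), but the RHS -20 is not — no integer solution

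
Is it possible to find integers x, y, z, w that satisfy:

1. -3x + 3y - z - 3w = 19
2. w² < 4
Yes

Take x = 0, y = 7, z = 2, w = 0. Substituting into each constraint:
  (1) -3(0) + 3(7) + (-2) - 3(0) = 19 ✓
  (2) w² = (0)² = 0, and 0 < 4 ✓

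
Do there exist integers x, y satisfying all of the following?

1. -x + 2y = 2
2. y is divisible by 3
Yes

Take x = -2, y = 0. Substituting into each constraint:
  (1) 2 + 2(0) = 2 ✓
  (2) 0 = 3 × 0, remainder 0 ✓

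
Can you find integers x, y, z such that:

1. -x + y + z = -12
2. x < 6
Yes

Take x = 5, y = 0, z = -7. Substituting into each constraint:
  (1) (-5) + 0 + (-7) = -12 ✓
  (2) 5 < 6 ✓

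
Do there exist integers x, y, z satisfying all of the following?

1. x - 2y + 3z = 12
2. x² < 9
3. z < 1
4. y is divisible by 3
Yes

Take x = 0, y = -6, z = 0. Substituting into each constraint:
  (1) 0 - 2(-6) + 3(0) = 12 ✓
  (2) x² = (0)² = 0, and 0 < 9 ✓
  (3) 0 < 1 ✓
  (4) -6 = 3 × -2, remainder 0 ✓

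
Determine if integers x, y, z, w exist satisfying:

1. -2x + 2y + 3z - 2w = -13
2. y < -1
Yes

Take x = 0, y = -2, z = 1, w = 6. Substituting into each constraint:
  (1) -2(0) + 2(-2) + 3(1) - 2(6) = -13 ✓
  (2) -2 < -1 ✓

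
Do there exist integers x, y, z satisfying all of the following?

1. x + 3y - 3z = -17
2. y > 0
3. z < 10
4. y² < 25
Yes

Take x = -20, y = 1, z = 0. Substituting into each constraint:
  (1) (-20) + 3(1) - 3(0) = -17 ✓
  (2) 1 > 0 ✓
  (3) 0 < 10 ✓
  (4) y² = (1)² = 1, and 1 < 25 ✓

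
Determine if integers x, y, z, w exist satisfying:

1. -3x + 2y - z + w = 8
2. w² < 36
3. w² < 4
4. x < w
Yes

Take x = 0, y = 4, z = 1, w = 1. Substituting into each constraint:
  (1) -3(0) + 2(4) + (-1) + 1 = 8 ✓
  (2) w² = (1)² = 1, and 1 < 36 ✓
  (3) w² = (1)² = 1, and 1 < 4 ✓
  (4) 0 < 1 ✓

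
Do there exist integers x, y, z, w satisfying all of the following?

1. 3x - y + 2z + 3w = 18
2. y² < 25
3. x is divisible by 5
Yes

Take x = 0, y = 0, z = 0, w = 6. Substituting into each constraint:
  (1) 3(0) + 0 + 2(0) + 3(6) = 18 ✓
  (2) y² = (0)² = 0, and 0 < 25 ✓
  (3) 0 = 5 × 0, remainder 0 ✓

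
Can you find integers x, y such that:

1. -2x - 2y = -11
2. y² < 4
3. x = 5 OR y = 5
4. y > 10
No

Even the single constraint (-2x - 2y = -11) is infeasible over the integers.

  - -2x - 2y = -11: every term on the left is divisible by 2, so the LHS ≡ 0 (mod 2), but the RHS -11 is not — no integer solution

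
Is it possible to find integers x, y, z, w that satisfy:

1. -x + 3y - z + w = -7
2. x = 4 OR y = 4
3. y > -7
Yes

Take x = 4, y = 5, z = 18, w = 0. Substituting into each constraint:
  (1) (-4) + 3(5) + (-18) + 0 = -7 ✓
  (2) x = 4, target 4 ✓ (first branch holds)
  (3) 5 > -7 ✓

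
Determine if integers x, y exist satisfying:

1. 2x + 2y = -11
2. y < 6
No

Even the single constraint (2x + 2y = -11) is infeasible over the integers.

  - 2x + 2y = -11: every term on the left is divisible by 2, so the LHS ≡ 0 (mod 2), but the RHS -11 is not — no integer solution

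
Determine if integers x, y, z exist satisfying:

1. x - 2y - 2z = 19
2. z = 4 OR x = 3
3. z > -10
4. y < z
Yes

Take x = 3, y = -5, z = -3. Substituting into each constraint:
  (1) 3 - 2(-5) - 2(-3) = 19 ✓
  (2) x = 3, target 3 ✓ (second branch holds)
  (3) -3 > -10 ✓
  (4) -5 < -3 ✓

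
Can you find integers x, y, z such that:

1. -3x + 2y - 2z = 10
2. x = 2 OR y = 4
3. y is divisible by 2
Yes

Take x = 2, y = 0, z = -8. Substituting into each constraint:
  (1) -3(2) + 2(0) - 2(-8) = 10 ✓
  (2) x = 2, target 2 ✓ (first branch holds)
  (3) 0 = 2 × 0, remainder 0 ✓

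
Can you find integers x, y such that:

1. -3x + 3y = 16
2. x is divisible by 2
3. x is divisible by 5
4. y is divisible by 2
No

Even the single constraint (-3x + 3y = 16) is infeasible over the integers.

  - -3x + 3y = 16: every term on the left is divisible by 3, so the LHS ≡ 0 (mod 3), but the RHS 16 is not — no integer solution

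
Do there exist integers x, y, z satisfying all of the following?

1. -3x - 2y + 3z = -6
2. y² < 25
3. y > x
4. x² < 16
Yes

Take x = 2, y = 3, z = 2. Substituting into each constraint:
  (1) -3(2) - 2(3) + 3(2) = -6 ✓
  (2) y² = (3)² = 9, and 9 < 25 ✓
  (3) 3 > 2 ✓
  (4) x² = (2)² = 4, and 4 < 16 ✓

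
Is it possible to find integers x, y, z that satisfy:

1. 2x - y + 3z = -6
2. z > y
Yes

Take x = -6, y = 0, z = 2. Substituting into each constraint:
  (1) 2(-6) + 0 + 3(2) = -6 ✓
  (2) 2 > 0 ✓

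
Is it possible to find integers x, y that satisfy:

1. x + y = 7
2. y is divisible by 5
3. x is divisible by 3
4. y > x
Yes

Take x = -3, y = 10. Substituting into each constraint:
  (1) (-3) + 10 = 7 ✓
  (2) 10 = 5 × 2, remainder 0 ✓
  (3) -3 = 3 × -1, remainder 0 ✓
  (4) 10 > -3 ✓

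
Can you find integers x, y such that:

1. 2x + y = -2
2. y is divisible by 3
Yes

Take x = -1, y = 0. Substituting into each constraint:
  (1) 2(-1) + 0 = -2 ✓
  (2) 0 = 3 × 0, remainder 0 ✓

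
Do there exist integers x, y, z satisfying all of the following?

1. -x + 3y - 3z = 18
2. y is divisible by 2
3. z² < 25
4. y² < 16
Yes

Take x = -24, y = 0, z = 2. Substituting into each constraint:
  (1) 24 + 3(0) - 3(2) = 18 ✓
  (2) 0 = 2 × 0, remainder 0 ✓
  (3) z² = (2)² = 4, and 4 < 25 ✓
  (4) y² = (0)² = 0, and 0 < 16 ✓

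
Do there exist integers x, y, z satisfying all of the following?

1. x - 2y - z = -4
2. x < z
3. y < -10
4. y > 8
No

A contradictory subset is {y < -10, y > 8}. No integer assignment can satisfy these jointly:

  - y < -10: bounds one variable relative to a constant
  - y > 8: bounds one variable relative to a constant

Direct contradiction: the bounds on y require y ≥ 9 and y ≤ -11 simultaneously, which is empty.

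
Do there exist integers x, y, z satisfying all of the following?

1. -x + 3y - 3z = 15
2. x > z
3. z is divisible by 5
Yes

Take x = 3, y = 6, z = 0. Substituting into each constraint:
  (1) (-3) + 3(6) - 3(0) = 15 ✓
  (2) 3 > 0 ✓
  (3) 0 = 5 × 0, remainder 0 ✓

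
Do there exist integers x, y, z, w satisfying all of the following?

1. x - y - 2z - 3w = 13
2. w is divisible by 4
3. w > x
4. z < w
Yes

Take x = -1, y = -12, z = -1, w = 0. Substituting into each constraint:
  (1) (-1) + 12 - 2(-1) - 3(0) = 13 ✓
  (2) 0 = 4 × 0, remainder 0 ✓
  (3) 0 > -1 ✓
  (4) -1 < 0 ✓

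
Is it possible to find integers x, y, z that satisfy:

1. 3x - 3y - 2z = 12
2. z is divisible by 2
Yes

Take x = 4, y = 0, z = 0. Substituting into each constraint:
  (1) 3(4) - 3(0) - 2(0) = 12 ✓
  (2) 0 = 2 × 0, remainder 0 ✓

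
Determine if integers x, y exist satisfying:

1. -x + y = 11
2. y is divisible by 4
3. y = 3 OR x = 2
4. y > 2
No

The full constraint system is jointly infeasible over the integers. Each constraint and what it forces:

  - -x + y = 11: is a linear equation tying the variables together
  - y is divisible by 4: restricts y to multiples of 4
  - y = 3 OR x = 2: forces a choice: either y = 3 or x = 2
  - y > 2: bounds one variable relative to a constant

Split on the disjunction (y = 3 OR x = 2):
  • If y = 3: this contradicts the divisibility constraint — 3 is not a multiple of 4.
  • If x = 2: with x = 2, writing y = 4y', every remaining term of the linear equation is divisible by 4, so the left side is ≡ 0 (mod 4); but the right side 13 ≡ 1 (mod 4). No integers can satisfy it.
Both branches are infeasible, so the system has no integer solution.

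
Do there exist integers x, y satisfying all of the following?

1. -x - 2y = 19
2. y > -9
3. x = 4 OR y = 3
Yes

Take x = -25, y = 3. Substituting into each constraint:
  (1) 25 - 2(3) = 19 ✓
  (2) 3 > -9 ✓
  (3) y = 3, target 3 ✓ (second branch holds)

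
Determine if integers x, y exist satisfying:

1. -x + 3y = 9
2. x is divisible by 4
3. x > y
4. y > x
No

A contradictory subset is {x > y, y > x}. No integer assignment can satisfy these jointly:

  - x > y: bounds one variable relative to another variable
  - y > x: bounds one variable relative to another variable

Direct contradiction: x > y and y > x cannot both hold.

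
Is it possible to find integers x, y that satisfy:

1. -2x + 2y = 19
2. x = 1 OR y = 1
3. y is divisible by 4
No

Even the single constraint (-2x + 2y = 19) is infeasible over the integers.

  - -2x + 2y = 19: every term on the left is divisible by 2, so the LHS ≡ 0 (mod 2), but the RHS 19 is not — no integer solution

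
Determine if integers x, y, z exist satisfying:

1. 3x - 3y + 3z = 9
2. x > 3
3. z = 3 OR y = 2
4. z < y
Yes

Take x = 4, y = 4, z = 3. Substituting into each constraint:
  (1) 3(4) - 3(4) + 3(3) = 9 ✓
  (2) 4 > 3 ✓
  (3) z = 3, target 3 ✓ (first branch holds)
  (4) 3 < 4 ✓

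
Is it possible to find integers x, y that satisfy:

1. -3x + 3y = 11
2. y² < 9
No

Even the single constraint (-3x + 3y = 11) is infeasible over the integers.

  - -3x + 3y = 11: every term on the left is divisible by 3, so the LHS ≡ 0 (mod 3), but the RHS 11 is not — no integer solution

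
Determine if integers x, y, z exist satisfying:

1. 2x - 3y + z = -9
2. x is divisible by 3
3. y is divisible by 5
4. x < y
Yes

Take x = 0, y = 5, z = 6. Substituting into each constraint:
  (1) 2(0) - 3(5) + 6 = -9 ✓
  (2) 0 = 3 × 0, remainder 0 ✓
  (3) 5 = 5 × 1, remainder 0 ✓
  (4) 0 < 5 ✓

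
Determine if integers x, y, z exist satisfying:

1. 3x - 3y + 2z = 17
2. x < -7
Yes

Take x = -8, y = 1, z = 22. Substituting into each constraint:
  (1) 3(-8) - 3(1) + 2(22) = 17 ✓
  (2) -8 < -7 ✓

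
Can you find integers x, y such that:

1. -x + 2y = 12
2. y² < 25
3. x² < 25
Yes

Take x = -4, y = 4. Substituting into each constraint:
  (1) 4 + 2(4) = 12 ✓
  (2) y² = (4)² = 16, and 16 < 25 ✓
  (3) x² = (-4)² = 16, and 16 < 25 ✓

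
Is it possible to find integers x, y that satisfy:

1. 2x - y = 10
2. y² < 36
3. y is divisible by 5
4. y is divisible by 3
Yes

Take x = 5, y = 0. Substituting into each constraint:
  (1) 2(5) + 0 = 10 ✓
  (2) y² = (0)² = 0, and 0 < 36 ✓
  (3) 0 = 5 × 0, remainder 0 ✓
  (4) 0 = 3 × 0, remainder 0 ✓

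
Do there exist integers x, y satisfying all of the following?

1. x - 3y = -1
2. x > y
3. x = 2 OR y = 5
Yes

Take x = 2, y = 1. Substituting into each constraint:
  (1) 2 - 3(1) = -1 ✓
  (2) 2 > 1 ✓
  (3) x = 2, target 2 ✓ (first branch holds)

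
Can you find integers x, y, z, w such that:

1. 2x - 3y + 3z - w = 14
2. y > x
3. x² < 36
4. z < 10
Yes

Take x = 0, y = 1, z = 0, w = -17. Substituting into each constraint:
  (1) 2(0) - 3(1) + 3(0) + 17 = 14 ✓
  (2) 1 > 0 ✓
  (3) x² = (0)² = 0, and 0 < 36 ✓
  (4) 0 < 10 ✓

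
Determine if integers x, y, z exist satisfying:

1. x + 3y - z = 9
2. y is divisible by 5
Yes

Take x = 0, y = 0, z = -9. Substituting into each constraint:
  (1) 0 + 3(0) + 9 = 9 ✓
  (2) 0 = 5 × 0, remainder 0 ✓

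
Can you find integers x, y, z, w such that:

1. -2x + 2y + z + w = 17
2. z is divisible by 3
Yes

Take x = 0, y = 0, z = 0, w = 17. Substituting into each constraint:
  (1) -2(0) + 2(0) + 0 + 17 = 17 ✓
  (2) 0 = 3 × 0, remainder 0 ✓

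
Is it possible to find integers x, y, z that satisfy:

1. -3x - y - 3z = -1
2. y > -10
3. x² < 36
Yes

Take x = 0, y = 1, z = 0. Substituting into each constraint:
  (1) -3(0) + (-1) - 3(0) = -1 ✓
  (2) 1 > -10 ✓
  (3) x² = (0)² = 0, and 0 < 36 ✓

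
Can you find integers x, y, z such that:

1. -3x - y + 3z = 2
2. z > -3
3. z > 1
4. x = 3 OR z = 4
Yes

Take x = 0, y = 10, z = 4. Substituting into each constraint:
  (1) -3(0) + (-10) + 3(4) = 2 ✓
  (2) 4 > -3 ✓
  (3) 4 > 1 ✓
  (4) z = 4, target 4 ✓ (second branch holds)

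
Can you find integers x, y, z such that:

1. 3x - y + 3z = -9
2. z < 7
Yes

Take x = 0, y = 9, z = 0. Substituting into each constraint:
  (1) 3(0) + (-9) + 3(0) = -9 ✓
  (2) 0 < 7 ✓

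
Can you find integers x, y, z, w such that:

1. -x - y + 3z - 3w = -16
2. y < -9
Yes

Take x = 2, y = -10, z = 0, w = 8. Substituting into each constraint:
  (1) (-2) + 10 + 3(0) - 3(8) = -16 ✓
  (2) -10 < -9 ✓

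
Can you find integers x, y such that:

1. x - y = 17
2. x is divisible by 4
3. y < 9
Yes

Take x = 0, y = -17. Substituting into each constraint:
  (1) 0 + 17 = 17 ✓
  (2) 0 = 4 × 0, remainder 0 ✓
  (3) -17 < 9 ✓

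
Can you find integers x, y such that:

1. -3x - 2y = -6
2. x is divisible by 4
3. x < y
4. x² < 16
Yes

Take x = 0, y = 3. Substituting into each constraint:
  (1) -3(0) - 2(3) = -6 ✓
  (2) 0 = 4 × 0, remainder 0 ✓
  (3) 0 < 3 ✓
  (4) x² = (0)² = 0, and 0 < 16 ✓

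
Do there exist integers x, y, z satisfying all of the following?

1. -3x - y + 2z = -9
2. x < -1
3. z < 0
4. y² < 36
Yes

Take x = -2, y = 1, z = -7. Substituting into each constraint:
  (1) -3(-2) + (-1) + 2(-7) = -9 ✓
  (2) -2 < -1 ✓
  (3) -7 < 0 ✓
  (4) y² = (1)² = 1, and 1 < 36 ✓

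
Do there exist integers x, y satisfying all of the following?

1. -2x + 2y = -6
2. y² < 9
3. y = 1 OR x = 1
Yes

Take x = 1, y = -2. Substituting into each constraint:
  (1) -2(1) + 2(-2) = -6 ✓
  (2) y² = (-2)² = 4, and 4 < 9 ✓
  (3) x = 1, target 1 ✓ (second branch holds)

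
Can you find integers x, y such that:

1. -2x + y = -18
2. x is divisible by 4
Yes

Take x = 0, y = -18. Substituting into each constraint:
  (1) -2(0) + (-18) = -18 ✓
  (2) 0 = 4 × 0, remainder 0 ✓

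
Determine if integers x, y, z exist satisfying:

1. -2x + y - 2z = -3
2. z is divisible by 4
Yes

Take x = 0, y = -3, z = 0. Substituting into each constraint:
  (1) -2(0) + (-3) - 2(0) = -3 ✓
  (2) 0 = 4 × 0, remainder 0 ✓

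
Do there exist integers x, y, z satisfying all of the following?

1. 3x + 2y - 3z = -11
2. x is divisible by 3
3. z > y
Yes

Take x = -3, y = -1, z = 0. Substituting into each constraint:
  (1) 3(-3) + 2(-1) - 3(0) = -11 ✓
  (2) -3 = 3 × -1, remainder 0 ✓
  (3) 0 > -1 ✓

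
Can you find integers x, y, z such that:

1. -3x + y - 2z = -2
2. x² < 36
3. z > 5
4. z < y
Yes

Take x = -1, y = 7, z = 6. Substituting into each constraint:
  (1) -3(-1) + 7 - 2(6) = -2 ✓
  (2) x² = (-1)² = 1, and 1 < 36 ✓
  (3) 6 > 5 ✓
  (4) 6 < 7 ✓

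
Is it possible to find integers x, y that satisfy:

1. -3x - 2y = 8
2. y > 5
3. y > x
Yes

Take x = -8, y = 8. Substituting into each constraint:
  (1) -3(-8) - 2(8) = 8 ✓
  (2) 8 > 5 ✓
  (3) 8 > -8 ✓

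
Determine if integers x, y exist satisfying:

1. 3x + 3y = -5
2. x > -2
No

Even the single constraint (3x + 3y = -5) is infeasible over the integers.

  - 3x + 3y = -5: every term on the left is divisible by 3, so the LHS ≡ 0 (mod 3), but the RHS -5 is not — no integer solution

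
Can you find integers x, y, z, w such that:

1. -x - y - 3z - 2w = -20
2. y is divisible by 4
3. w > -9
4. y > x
Yes

Take x = -1, y = 0, z = 7, w = 0. Substituting into each constraint:
  (1) 1 + 0 - 3(7) - 2(0) = -20 ✓
  (2) 0 = 4 × 0, remainder 0 ✓
  (3) 0 > -9 ✓
  (4) 0 > -1 ✓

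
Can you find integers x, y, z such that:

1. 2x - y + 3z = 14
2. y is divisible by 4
Yes

Take x = 1, y = 0, z = 4. Substituting into each constraint:
  (1) 2(1) + 0 + 3(4) = 14 ✓
  (2) 0 = 4 × 0, remainder 0 ✓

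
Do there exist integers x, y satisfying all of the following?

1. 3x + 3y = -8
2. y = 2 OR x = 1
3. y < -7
No

Even the single constraint (3x + 3y = -8) is infeasible over the integers.

  - 3x + 3y = -8: every term on the left is divisible by 3, so the LHS ≡ 0 (mod 3), but the RHS -8 is not — no integer solution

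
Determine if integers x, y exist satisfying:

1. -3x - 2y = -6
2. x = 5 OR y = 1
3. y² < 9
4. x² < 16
No

A contradictory subset is {-3x - 2y = -6, x = 5 OR y = 1, x² < 16}. No integer assignment can satisfy these jointly:

  - -3x - 2y = -6: is a linear equation tying the variables together
  - x = 5 OR y = 1: forces a choice: either x = 5 or y = 1
  - x² < 16: restricts x to |x| ≤ 3

Split on the disjunction (x = 5 OR y = 1):
  • If x = 5: this contradicts x² < 16, which requires |x| ≤ 3.
  • If y = 1: with y = 1, every remaining term of the linear equation is divisible by 3, so the left side is ≡ 0 (mod 3); but the right side -4 ≡ 2 (mod 3). No integers can satisfy it.
Both branches are infeasible, so the system has no integer solution.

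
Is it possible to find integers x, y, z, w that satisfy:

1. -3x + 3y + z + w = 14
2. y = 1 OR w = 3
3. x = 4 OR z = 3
Yes

Take x = -1, y = 1, z = 3, w = 5. Substituting into each constraint:
  (1) -3(-1) + 3(1) + 3 + 5 = 14 ✓
  (2) y = 1, target 1 ✓ (first branch holds)
  (3) z = 3, target 3 ✓ (second branch holds)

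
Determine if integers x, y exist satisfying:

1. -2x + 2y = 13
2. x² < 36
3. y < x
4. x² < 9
No

Even the single constraint (-2x + 2y = 13) is infeasible over the integers.

  - -2x + 2y = 13: every term on the left is divisible by 2, so the LHS ≡ 0 (mod 2), but the RHS 13 is not — no integer solution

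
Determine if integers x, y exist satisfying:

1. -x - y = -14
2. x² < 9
Yes

Take x = 0, y = 14. Substituting into each constraint:
  (1) 0 + (-14) = -14 ✓
  (2) x² = (0)² = 0, and 0 < 9 ✓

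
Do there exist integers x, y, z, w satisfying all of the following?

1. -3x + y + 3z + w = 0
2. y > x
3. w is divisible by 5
Yes

Take x = 2, y = 3, z = 1, w = 0. Substituting into each constraint:
  (1) -3(2) + 3 + 3(1) + 0 = 0 ✓
  (2) 3 > 2 ✓
  (3) 0 = 5 × 0, remainder 0 ✓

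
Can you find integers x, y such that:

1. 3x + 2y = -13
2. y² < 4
Yes

Take x = -5, y = 1. Substituting into each constraint:
  (1) 3(-5) + 2(1) = -13 ✓
  (2) y² = (1)² = 1, and 1 < 4 ✓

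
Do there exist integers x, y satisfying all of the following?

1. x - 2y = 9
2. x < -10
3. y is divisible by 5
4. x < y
Yes

Take x = -11, y = -10. Substituting into each constraint:
  (1) (-11) - 2(-10) = 9 ✓
  (2) -11 < -10 ✓
  (3) -10 = 5 × -2, remainder 0 ✓
  (4) -11 < -10 ✓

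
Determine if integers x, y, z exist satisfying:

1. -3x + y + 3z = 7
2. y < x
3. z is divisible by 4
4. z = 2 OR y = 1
Yes

Take x = 2, y = 1, z = 4. Substituting into each constraint:
  (1) -3(2) + 1 + 3(4) = 7 ✓
  (2) 1 < 2 ✓
  (3) 4 = 4 × 1, remainder 0 ✓
  (4) y = 1, target 1 ✓ (second branch holds)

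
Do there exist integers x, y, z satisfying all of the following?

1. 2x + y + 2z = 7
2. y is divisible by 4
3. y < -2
No

A contradictory subset is {2x + y + 2z = 7, y is divisible by 4}. No integer assignment can satisfy these jointly:

  - 2x + y + 2z = 7: is a linear equation tying the variables together
  - y is divisible by 4: restricts y to multiples of 4

Modular obstruction: writing y = 4y', every remaining term of the linear equation is divisible by 2, so the left side is ≡ 0 (mod 2); but the right side 7 ≡ 1 (mod 2). No integers can satisfy it.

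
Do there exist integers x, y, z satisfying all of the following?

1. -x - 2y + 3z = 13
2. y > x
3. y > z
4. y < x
No

A contradictory subset is {y > x, y < x}. No integer assignment can satisfy these jointly:

  - y > x: bounds one variable relative to another variable
  - y < x: bounds one variable relative to another variable

Direct contradiction: y > x and x > y cannot both hold.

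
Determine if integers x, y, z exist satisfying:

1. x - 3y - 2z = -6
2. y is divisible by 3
Yes

Take x = -6, y = 0, z = 0. Substituting into each constraint:
  (1) (-6) - 3(0) - 2(0) = -6 ✓
  (2) 0 = 3 × 0, remainder 0 ✓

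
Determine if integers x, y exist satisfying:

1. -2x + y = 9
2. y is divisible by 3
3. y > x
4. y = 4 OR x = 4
No

A contradictory subset is {-2x + y = 9, y is divisible by 3, y = 4 OR x = 4}. No integer assignment can satisfy these jointly:

  - -2x + y = 9: is a linear equation tying the variables together
  - y is divisible by 3: restricts y to multiples of 3
  - y = 4 OR x = 4: forces a choice: either y = 4 or x = 4

Split on the disjunction (y = 4 OR x = 4):
  • If y = 4: this contradicts the divisibility constraint — 4 is not a multiple of 3.
  • If x = 4: with x = 4, writing y = 3y', every remaining term of the linear equation is divisible by 3, so the left side is ≡ 0 (mod 3); but the right side 17 ≡ 2 (mod 3). No integers can satisfy it.
Both branches are infeasible, so the system has no integer solution.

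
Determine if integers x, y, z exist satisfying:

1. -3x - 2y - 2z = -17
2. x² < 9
Yes

Take x = 1, y = 7, z = 0. Substituting into each constraint:
  (1) -3(1) - 2(7) - 2(0) = -17 ✓
  (2) x² = (1)² = 1, and 1 < 9 ✓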